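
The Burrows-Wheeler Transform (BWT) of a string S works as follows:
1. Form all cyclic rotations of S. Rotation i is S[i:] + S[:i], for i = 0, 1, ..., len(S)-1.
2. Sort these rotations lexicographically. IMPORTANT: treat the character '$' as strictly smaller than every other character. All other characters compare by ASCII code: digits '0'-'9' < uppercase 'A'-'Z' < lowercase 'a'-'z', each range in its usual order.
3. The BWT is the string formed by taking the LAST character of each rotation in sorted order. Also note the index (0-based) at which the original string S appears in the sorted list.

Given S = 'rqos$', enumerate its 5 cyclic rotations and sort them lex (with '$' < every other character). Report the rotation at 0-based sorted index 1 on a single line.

All 5 rotations (rotation i = S[i:]+S[:i]):
  rot[0] = rqos$
  rot[1] = qos$r
  rot[2] = os$rq
  rot[3] = s$rqo
  rot[4] = $rqos
Sorted (with $ < everything):
  sorted[0] = $rqos
  sorted[1] = os$rq
  sorted[2] = qos$r
  sorted[3] = rqos$
  sorted[4] = s$rqo
sorted[1] = os$rq

Answer: os$rq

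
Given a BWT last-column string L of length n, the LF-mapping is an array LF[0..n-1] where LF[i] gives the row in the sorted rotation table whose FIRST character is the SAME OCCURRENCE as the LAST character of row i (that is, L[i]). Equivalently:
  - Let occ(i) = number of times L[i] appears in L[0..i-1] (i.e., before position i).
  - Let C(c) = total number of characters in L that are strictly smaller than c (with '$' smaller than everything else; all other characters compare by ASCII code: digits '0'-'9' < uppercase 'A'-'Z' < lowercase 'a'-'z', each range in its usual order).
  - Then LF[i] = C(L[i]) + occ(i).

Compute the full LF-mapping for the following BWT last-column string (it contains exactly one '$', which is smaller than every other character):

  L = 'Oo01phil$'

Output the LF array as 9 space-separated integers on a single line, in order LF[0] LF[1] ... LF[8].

Answer: 3 7 1 2 8 4 5 6 0

Derivation:
Char counts: '$':1, '0':1, '1':1, 'O':1, 'h':1, 'i':1, 'l':1, 'o':1, 'p':1
C (first-col start): C('$')=0, C('0')=1, C('1')=2, C('O')=3, C('h')=4, C('i')=5, C('l')=6, C('o')=7, C('p')=8
L[0]='O': occ=0, LF[0]=C('O')+0=3+0=3
L[1]='o': occ=0, LF[1]=C('o')+0=7+0=7
L[2]='0': occ=0, LF[2]=C('0')+0=1+0=1
L[3]='1': occ=0, LF[3]=C('1')+0=2+0=2
L[4]='p': occ=0, LF[4]=C('p')+0=8+0=8
L[5]='h': occ=0, LF[5]=C('h')+0=4+0=4
L[6]='i': occ=0, LF[6]=C('i')+0=5+0=5
L[7]='l': occ=0, LF[7]=C('l')+0=6+0=6
L[8]='$': occ=0, LF[8]=C('$')+0=0+0=0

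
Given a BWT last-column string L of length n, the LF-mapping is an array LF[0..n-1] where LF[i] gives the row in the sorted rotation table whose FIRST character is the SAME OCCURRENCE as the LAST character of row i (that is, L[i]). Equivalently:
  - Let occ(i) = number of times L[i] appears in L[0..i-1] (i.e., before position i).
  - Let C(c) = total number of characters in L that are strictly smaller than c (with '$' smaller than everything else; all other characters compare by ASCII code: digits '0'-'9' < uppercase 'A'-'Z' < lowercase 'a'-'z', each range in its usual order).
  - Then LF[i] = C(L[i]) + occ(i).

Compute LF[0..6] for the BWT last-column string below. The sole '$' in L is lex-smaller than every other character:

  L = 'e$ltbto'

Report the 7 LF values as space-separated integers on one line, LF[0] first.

Char counts: '$':1, 'b':1, 'e':1, 'l':1, 'o':1, 't':2
C (first-col start): C('$')=0, C('b')=1, C('e')=2, C('l')=3, C('o')=4, C('t')=5
L[0]='e': occ=0, LF[0]=C('e')+0=2+0=2
L[1]='$': occ=0, LF[1]=C('$')+0=0+0=0
L[2]='l': occ=0, LF[2]=C('l')+0=3+0=3
L[3]='t': occ=0, LF[3]=C('t')+0=5+0=5
L[4]='b': occ=0, LF[4]=C('b')+0=1+0=1
L[5]='t': occ=1, LF[5]=C('t')+1=5+1=6
L[6]='o': occ=0, LF[6]=C('o')+0=4+0=4

Answer: 2 0 3 5 1 6 4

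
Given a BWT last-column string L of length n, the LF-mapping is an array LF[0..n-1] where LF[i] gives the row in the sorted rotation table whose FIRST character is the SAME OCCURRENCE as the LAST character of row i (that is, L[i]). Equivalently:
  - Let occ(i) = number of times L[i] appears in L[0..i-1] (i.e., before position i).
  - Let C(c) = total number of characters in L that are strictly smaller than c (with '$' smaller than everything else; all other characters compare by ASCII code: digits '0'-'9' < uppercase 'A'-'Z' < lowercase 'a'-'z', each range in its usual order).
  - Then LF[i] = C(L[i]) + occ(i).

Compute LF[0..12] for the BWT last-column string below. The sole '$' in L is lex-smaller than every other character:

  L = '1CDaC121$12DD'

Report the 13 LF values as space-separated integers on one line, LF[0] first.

Answer: 1 7 9 12 8 2 5 3 0 4 6 10 11

Derivation:
Char counts: '$':1, '1':4, '2':2, 'C':2, 'D':3, 'a':1
C (first-col start): C('$')=0, C('1')=1, C('2')=5, C('C')=7, C('D')=9, C('a')=12
L[0]='1': occ=0, LF[0]=C('1')+0=1+0=1
L[1]='C': occ=0, LF[1]=C('C')+0=7+0=7
L[2]='D': occ=0, LF[2]=C('D')+0=9+0=9
L[3]='a': occ=0, LF[3]=C('a')+0=12+0=12
L[4]='C': occ=1, LF[4]=C('C')+1=7+1=8
L[5]='1': occ=1, LF[5]=C('1')+1=1+1=2
L[6]='2': occ=0, LF[6]=C('2')+0=5+0=5
L[7]='1': occ=2, LF[7]=C('1')+2=1+2=3
L[8]='$': occ=0, LF[8]=C('$')+0=0+0=0
L[9]='1': occ=3, LF[9]=C('1')+3=1+3=4
L[10]='2': occ=1, LF[10]=C('2')+1=5+1=6
L[11]='D': occ=1, LF[11]=C('D')+1=9+1=10
L[12]='D': occ=2, LF[12]=C('D')+2=9+2=11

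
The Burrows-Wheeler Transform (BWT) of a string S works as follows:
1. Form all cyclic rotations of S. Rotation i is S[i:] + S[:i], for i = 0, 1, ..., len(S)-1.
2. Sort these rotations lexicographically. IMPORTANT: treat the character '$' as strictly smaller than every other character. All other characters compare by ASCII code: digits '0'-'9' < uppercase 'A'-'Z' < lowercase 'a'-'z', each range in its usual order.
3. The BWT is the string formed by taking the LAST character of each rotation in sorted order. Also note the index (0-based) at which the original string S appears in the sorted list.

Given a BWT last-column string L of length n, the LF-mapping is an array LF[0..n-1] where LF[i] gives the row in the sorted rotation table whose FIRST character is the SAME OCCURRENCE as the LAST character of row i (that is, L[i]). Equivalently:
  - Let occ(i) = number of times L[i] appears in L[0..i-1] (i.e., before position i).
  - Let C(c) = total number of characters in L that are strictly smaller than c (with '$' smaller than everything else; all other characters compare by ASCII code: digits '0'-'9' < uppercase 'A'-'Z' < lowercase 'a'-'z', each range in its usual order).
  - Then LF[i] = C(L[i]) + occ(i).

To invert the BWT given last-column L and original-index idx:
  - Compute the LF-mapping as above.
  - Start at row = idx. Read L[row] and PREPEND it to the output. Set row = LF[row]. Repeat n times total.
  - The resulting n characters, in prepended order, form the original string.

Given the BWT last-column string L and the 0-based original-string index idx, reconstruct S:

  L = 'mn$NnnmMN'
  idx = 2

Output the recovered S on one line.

Answer: NNnmnMnm$

Derivation:
LF mapping: 4 6 0 2 7 8 5 1 3
Walk LF starting at row 2, prepending L[row]:
  step 1: row=2, L[2]='$', prepend. Next row=LF[2]=0
  step 2: row=0, L[0]='m', prepend. Next row=LF[0]=4
  step 3: row=4, L[4]='n', prepend. Next row=LF[4]=7
  step 4: row=7, L[7]='M', prepend. Next row=LF[7]=1
  step 5: row=1, L[1]='n', prepend. Next row=LF[1]=6
  step 6: row=6, L[6]='m', prepend. Next row=LF[6]=5
  step 7: row=5, L[5]='n', prepend. Next row=LF[5]=8
  step 8: row=8, L[8]='N', prepend. Next row=LF[8]=3
  step 9: row=3, L[3]='N', prepend. Next row=LF[3]=2
Reversed output: NNnmnMnm$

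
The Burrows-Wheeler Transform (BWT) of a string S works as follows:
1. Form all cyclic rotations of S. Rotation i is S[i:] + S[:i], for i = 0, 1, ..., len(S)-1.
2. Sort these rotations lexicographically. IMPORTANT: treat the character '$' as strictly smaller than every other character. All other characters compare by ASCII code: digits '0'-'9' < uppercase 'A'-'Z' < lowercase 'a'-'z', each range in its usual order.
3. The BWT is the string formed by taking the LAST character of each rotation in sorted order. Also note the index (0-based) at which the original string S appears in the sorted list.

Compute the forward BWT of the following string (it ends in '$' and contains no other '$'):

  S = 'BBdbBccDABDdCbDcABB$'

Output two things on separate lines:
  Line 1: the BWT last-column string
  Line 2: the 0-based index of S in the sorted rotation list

Answer: BcDBA$AbBdcbBdCDcBDB
5

Derivation:
All 20 rotations (rotation i = S[i:]+S[:i]):
  rot[0] = BBdbBccDABDdCbDcABB$
  rot[1] = BdbBccDABDdCbDcABB$B
  rot[2] = dbBccDABDdCbDcABB$BB
  rot[3] = bBccDABDdCbDcABB$BBd
  rot[4] = BccDABDdCbDcABB$BBdb
  rot[5] = ccDABDdCbDcABB$BBdbB
  rot[6] = cDABDdCbDcABB$BBdbBc
  rot[7] = DABDdCbDcABB$BBdbBcc
  rot[8] = ABDdCbDcABB$BBdbBccD
  rot[9] = BDdCbDcABB$BBdbBccDA
  rot[10] = DdCbDcABB$BBdbBccDAB
  rot[11] = dCbDcABB$BBdbBccDABD
  rot[12] = CbDcABB$BBdbBccDABDd
  rot[13] = bDcABB$BBdbBccDABDdC
  rot[14] = DcABB$BBdbBccDABDdCb
  rot[15] = cABB$BBdbBccDABDdCbD
  rot[16] = ABB$BBdbBccDABDdCbDc
  rot[17] = BB$BBdbBccDABDdCbDcA
  rot[18] = B$BBdbBccDABDdCbDcAB
  rot[19] = $BBdbBccDABDdCbDcABB
Sorted (with $ < everything):
  sorted[0] = $BBdbBccDABDdCbDcABB  (last char: 'B')
  sorted[1] = ABB$BBdbBccDABDdCbDc  (last char: 'c')
  sorted[2] = ABDdCbDcABB$BBdbBccD  (last char: 'D')
  sorted[3] = B$BBdbBccDABDdCbDcAB  (last char: 'B')
  sorted[4] = BB$BBdbBccDABDdCbDcA  (last char: 'A')
  sorted[5] = BBdbBccDABDdCbDcABB$  (last char: '$')
  sorted[6] = BDdCbDcABB$BBdbBccDA  (last char: 'A')
  sorted[7] = BccDABDdCbDcABB$BBdb  (last char: 'b')
  sorted[8] = BdbBccDABDdCbDcABB$B  (last char: 'B')
  sorted[9] = CbDcABB$BBdbBccDABDd  (last char: 'd')
  sorted[10] = DABDdCbDcABB$BBdbBcc  (last char: 'c')
  sorted[11] = DcABB$BBdbBccDABDdCb  (last char: 'b')
  sorted[12] = DdCbDcABB$BBdbBccDAB  (last char: 'B')
  sorted[13] = bBccDABDdCbDcABB$BBd  (last char: 'd')
  sorted[14] = bDcABB$BBdbBccDABDdC  (last char: 'C')
  sorted[15] = cABB$BBdbBccDABDdCbD  (last char: 'D')
  sorted[16] = cDABDdCbDcABB$BBdbBc  (last char: 'c')
  sorted[17] = ccDABDdCbDcABB$BBdbB  (last char: 'B')
  sorted[18] = dCbDcABB$BBdbBccDABD  (last char: 'D')
  sorted[19] = dbBccDABDdCbDcABB$BB  (last char: 'B')
Last column: BcDBA$AbBdcbBdCDcBDB
Original string S is at sorted index 5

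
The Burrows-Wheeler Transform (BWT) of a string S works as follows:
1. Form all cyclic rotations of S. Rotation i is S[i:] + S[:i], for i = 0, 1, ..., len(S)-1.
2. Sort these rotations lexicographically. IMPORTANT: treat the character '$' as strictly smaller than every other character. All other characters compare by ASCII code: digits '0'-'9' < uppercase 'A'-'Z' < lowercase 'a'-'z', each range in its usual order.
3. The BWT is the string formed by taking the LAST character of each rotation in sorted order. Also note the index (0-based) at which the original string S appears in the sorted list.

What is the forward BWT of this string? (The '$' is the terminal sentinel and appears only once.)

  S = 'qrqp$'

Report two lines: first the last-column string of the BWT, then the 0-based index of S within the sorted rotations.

Answer: pqr$q
3

Derivation:
All 5 rotations (rotation i = S[i:]+S[:i]):
  rot[0] = qrqp$
  rot[1] = rqp$q
  rot[2] = qp$qr
  rot[3] = p$qrq
  rot[4] = $qrqp
Sorted (with $ < everything):
  sorted[0] = $qrqp  (last char: 'p')
  sorted[1] = p$qrq  (last char: 'q')
  sorted[2] = qp$qr  (last char: 'r')
  sorted[3] = qrqp$  (last char: '$')
  sorted[4] = rqp$q  (last char: 'q')
Last column: pqr$q
Original string S is at sorted index 3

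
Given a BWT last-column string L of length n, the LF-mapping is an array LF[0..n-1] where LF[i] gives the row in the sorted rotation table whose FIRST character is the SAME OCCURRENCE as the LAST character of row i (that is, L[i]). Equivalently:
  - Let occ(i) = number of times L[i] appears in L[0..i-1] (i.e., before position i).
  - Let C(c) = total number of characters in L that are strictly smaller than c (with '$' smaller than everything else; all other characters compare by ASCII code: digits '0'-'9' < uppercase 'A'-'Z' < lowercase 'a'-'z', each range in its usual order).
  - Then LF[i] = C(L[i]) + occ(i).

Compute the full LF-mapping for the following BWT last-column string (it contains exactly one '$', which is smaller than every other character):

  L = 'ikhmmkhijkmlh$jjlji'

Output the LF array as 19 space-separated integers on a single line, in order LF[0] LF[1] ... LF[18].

Char counts: '$':1, 'h':3, 'i':3, 'j':4, 'k':3, 'l':2, 'm':3
C (first-col start): C('$')=0, C('h')=1, C('i')=4, C('j')=7, C('k')=11, C('l')=14, C('m')=16
L[0]='i': occ=0, LF[0]=C('i')+0=4+0=4
L[1]='k': occ=0, LF[1]=C('k')+0=11+0=11
L[2]='h': occ=0, LF[2]=C('h')+0=1+0=1
L[3]='m': occ=0, LF[3]=C('m')+0=16+0=16
L[4]='m': occ=1, LF[4]=C('m')+1=16+1=17
L[5]='k': occ=1, LF[5]=C('k')+1=11+1=12
L[6]='h': occ=1, LF[6]=C('h')+1=1+1=2
L[7]='i': occ=1, LF[7]=C('i')+1=4+1=5
L[8]='j': occ=0, LF[8]=C('j')+0=7+0=7
L[9]='k': occ=2, LF[9]=C('k')+2=11+2=13
L[10]='m': occ=2, LF[10]=C('m')+2=16+2=18
L[11]='l': occ=0, LF[11]=C('l')+0=14+0=14
L[12]='h': occ=2, LF[12]=C('h')+2=1+2=3
L[13]='$': occ=0, LF[13]=C('$')+0=0+0=0
L[14]='j': occ=1, LF[14]=C('j')+1=7+1=8
L[15]='j': occ=2, LF[15]=C('j')+2=7+2=9
L[16]='l': occ=1, LF[16]=C('l')+1=14+1=15
L[17]='j': occ=3, LF[17]=C('j')+3=7+3=10
L[18]='i': occ=2, LF[18]=C('i')+2=4+2=6

Answer: 4 11 1 16 17 12 2 5 7 13 18 14 3 0 8 9 15 10 6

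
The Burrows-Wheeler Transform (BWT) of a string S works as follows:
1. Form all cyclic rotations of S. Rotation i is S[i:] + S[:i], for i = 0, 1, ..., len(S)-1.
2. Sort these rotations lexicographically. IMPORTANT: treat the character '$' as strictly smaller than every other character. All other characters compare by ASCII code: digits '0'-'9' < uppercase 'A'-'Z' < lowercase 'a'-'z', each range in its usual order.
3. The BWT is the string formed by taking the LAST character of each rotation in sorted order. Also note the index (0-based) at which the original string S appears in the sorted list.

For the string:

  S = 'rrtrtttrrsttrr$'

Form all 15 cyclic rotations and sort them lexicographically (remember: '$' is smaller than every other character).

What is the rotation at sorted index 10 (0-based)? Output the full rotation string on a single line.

All 15 rotations (rotation i = S[i:]+S[:i]):
  rot[0] = rrtrtttrrsttrr$
  rot[1] = rtrtttrrsttrr$r
  rot[2] = trtttrrsttrr$rr
  rot[3] = rtttrrsttrr$rrt
  rot[4] = tttrrsttrr$rrtr
  rot[5] = ttrrsttrr$rrtrt
  rot[6] = trrsttrr$rrtrtt
  rot[7] = rrsttrr$rrtrttt
  rot[8] = rsttrr$rrtrtttr
  rot[9] = sttrr$rrtrtttrr
  rot[10] = ttrr$rrtrtttrrs
  rot[11] = trr$rrtrtttrrst
  rot[12] = rr$rrtrtttrrstt
  rot[13] = r$rrtrtttrrsttr
  rot[14] = $rrtrtttrrsttrr
Sorted (with $ < everything):
  sorted[0] = $rrtrtttrrsttrr
  sorted[1] = r$rrtrtttrrsttr
  sorted[2] = rr$rrtrtttrrstt
  sorted[3] = rrsttrr$rrtrttt
  sorted[4] = rrtrtttrrsttrr$
  sorted[5] = rsttrr$rrtrtttr
  sorted[6] = rtrtttrrsttrr$r
  sorted[7] = rtttrrsttrr$rrt
  sorted[8] = sttrr$rrtrtttrr
  sorted[9] = trr$rrtrtttrrst
  sorted[10] = trrsttrr$rrtrtt
  sorted[11] = trtttrrsttrr$rr
  sorted[12] = ttrr$rrtrtttrrs
  sorted[13] = ttrrsttrr$rrtrt
  sorted[14] = tttrrsttrr$rrtr
sorted[10] = trrsttrr$rrtrtt

Answer: trrsttrr$rrtrtt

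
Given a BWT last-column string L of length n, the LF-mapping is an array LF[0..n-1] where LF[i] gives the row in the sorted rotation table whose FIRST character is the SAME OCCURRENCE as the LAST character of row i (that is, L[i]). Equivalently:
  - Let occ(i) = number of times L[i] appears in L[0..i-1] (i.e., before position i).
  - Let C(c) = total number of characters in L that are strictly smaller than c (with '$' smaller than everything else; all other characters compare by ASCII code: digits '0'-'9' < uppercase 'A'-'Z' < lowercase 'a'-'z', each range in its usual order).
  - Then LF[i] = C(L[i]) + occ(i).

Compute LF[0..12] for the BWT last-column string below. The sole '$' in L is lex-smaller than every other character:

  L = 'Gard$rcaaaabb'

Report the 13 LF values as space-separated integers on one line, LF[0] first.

Answer: 1 2 11 10 0 12 9 3 4 5 6 7 8

Derivation:
Char counts: '$':1, 'G':1, 'a':5, 'b':2, 'c':1, 'd':1, 'r':2
C (first-col start): C('$')=0, C('G')=1, C('a')=2, C('b')=7, C('c')=9, C('d')=10, C('r')=11
L[0]='G': occ=0, LF[0]=C('G')+0=1+0=1
L[1]='a': occ=0, LF[1]=C('a')+0=2+0=2
L[2]='r': occ=0, LF[2]=C('r')+0=11+0=11
L[3]='d': occ=0, LF[3]=C('d')+0=10+0=10
L[4]='$': occ=0, LF[4]=C('$')+0=0+0=0
L[5]='r': occ=1, LF[5]=C('r')+1=11+1=12
L[6]='c': occ=0, LF[6]=C('c')+0=9+0=9
L[7]='a': occ=1, LF[7]=C('a')+1=2+1=3
L[8]='a': occ=2, LF[8]=C('a')+2=2+2=4
L[9]='a': occ=3, LF[9]=C('a')+3=2+3=5
L[10]='a': occ=4, LF[10]=C('a')+4=2+4=6
L[11]='b': occ=0, LF[11]=C('b')+0=7+0=7
L[12]='b': occ=1, LF[12]=C('b')+1=7+1=8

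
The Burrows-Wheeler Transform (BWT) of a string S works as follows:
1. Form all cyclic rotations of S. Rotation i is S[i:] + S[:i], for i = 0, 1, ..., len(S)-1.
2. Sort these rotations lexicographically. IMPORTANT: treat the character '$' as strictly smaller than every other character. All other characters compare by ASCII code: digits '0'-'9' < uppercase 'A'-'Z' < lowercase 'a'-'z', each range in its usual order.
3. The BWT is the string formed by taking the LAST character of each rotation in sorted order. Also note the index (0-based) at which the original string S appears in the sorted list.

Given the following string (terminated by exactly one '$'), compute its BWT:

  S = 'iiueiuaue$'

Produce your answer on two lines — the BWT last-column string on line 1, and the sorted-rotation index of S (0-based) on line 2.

Answer: euuu$eiiai
4

Derivation:
All 10 rotations (rotation i = S[i:]+S[:i]):
  rot[0] = iiueiuaue$
  rot[1] = iueiuaue$i
  rot[2] = ueiuaue$ii
  rot[3] = eiuaue$iiu
  rot[4] = iuaue$iiue
  rot[5] = uaue$iiuei
  rot[6] = aue$iiueiu
  rot[7] = ue$iiueiua
  rot[8] = e$iiueiuau
  rot[9] = $iiueiuaue
Sorted (with $ < everything):
  sorted[0] = $iiueiuaue  (last char: 'e')
  sorted[1] = aue$iiueiu  (last char: 'u')
  sorted[2] = e$iiueiuau  (last char: 'u')
  sorted[3] = eiuaue$iiu  (last char: 'u')
  sorted[4] = iiueiuaue$  (last char: '$')
  sorted[5] = iuaue$iiue  (last char: 'e')
  sorted[6] = iueiuaue$i  (last char: 'i')
  sorted[7] = uaue$iiuei  (last char: 'i')
  sorted[8] = ue$iiueiua  (last char: 'a')
  sorted[9] = ueiuaue$ii  (last char: 'i')
Last column: euuu$eiiai
Original string S is at sorted index 4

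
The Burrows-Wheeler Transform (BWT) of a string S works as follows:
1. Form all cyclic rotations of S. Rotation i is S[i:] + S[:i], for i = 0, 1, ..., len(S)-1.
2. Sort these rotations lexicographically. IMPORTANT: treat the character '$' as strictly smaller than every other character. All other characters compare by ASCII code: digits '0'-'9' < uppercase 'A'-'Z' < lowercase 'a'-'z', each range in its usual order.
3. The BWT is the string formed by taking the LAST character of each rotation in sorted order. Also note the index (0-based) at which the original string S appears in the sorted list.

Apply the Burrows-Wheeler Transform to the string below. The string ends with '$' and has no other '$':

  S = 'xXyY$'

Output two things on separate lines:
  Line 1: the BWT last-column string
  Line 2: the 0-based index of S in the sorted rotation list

All 5 rotations (rotation i = S[i:]+S[:i]):
  rot[0] = xXyY$
  rot[1] = XyY$x
  rot[2] = yY$xX
  rot[3] = Y$xXy
  rot[4] = $xXyY
Sorted (with $ < everything):
  sorted[0] = $xXyY  (last char: 'Y')
  sorted[1] = XyY$x  (last char: 'x')
  sorted[2] = Y$xXy  (last char: 'y')
  sorted[3] = xXyY$  (last char: '$')
  sorted[4] = yY$xX  (last char: 'X')
Last column: Yxy$X
Original string S is at sorted index 3

Answer: Yxy$X
3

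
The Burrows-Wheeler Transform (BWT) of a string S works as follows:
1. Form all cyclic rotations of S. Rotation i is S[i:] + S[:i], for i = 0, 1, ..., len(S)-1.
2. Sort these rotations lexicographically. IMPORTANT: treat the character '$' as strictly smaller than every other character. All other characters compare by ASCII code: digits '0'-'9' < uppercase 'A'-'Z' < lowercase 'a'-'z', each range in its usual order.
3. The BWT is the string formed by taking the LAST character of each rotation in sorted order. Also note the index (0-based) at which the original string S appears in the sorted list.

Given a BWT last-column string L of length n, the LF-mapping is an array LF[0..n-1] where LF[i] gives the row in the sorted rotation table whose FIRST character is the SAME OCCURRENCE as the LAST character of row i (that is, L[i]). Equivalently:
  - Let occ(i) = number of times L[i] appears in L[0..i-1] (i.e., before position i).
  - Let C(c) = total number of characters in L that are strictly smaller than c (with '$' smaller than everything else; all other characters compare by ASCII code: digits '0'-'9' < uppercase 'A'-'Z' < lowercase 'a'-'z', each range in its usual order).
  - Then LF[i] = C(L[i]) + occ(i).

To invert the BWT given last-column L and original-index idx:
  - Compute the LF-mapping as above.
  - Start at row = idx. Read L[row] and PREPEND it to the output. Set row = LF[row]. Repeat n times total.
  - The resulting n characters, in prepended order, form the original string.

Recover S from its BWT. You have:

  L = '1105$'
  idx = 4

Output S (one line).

LF mapping: 2 3 1 4 0
Walk LF starting at row 4, prepending L[row]:
  step 1: row=4, L[4]='$', prepend. Next row=LF[4]=0
  step 2: row=0, L[0]='1', prepend. Next row=LF[0]=2
  step 3: row=2, L[2]='0', prepend. Next row=LF[2]=1
  step 4: row=1, L[1]='1', prepend. Next row=LF[1]=3
  step 5: row=3, L[3]='5', prepend. Next row=LF[3]=4
Reversed output: 5101$

Answer: 5101$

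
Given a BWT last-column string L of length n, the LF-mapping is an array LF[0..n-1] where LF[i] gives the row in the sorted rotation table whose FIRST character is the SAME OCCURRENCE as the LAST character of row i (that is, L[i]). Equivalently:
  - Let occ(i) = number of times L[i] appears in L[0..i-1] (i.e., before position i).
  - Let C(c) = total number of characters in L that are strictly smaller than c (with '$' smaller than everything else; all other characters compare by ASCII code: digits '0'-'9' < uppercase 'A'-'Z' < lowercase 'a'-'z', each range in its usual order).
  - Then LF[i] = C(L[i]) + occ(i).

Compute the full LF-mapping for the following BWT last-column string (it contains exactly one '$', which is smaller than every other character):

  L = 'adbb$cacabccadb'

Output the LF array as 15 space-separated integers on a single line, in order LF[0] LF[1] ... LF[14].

Char counts: '$':1, 'a':4, 'b':4, 'c':4, 'd':2
C (first-col start): C('$')=0, C('a')=1, C('b')=5, C('c')=9, C('d')=13
L[0]='a': occ=0, LF[0]=C('a')+0=1+0=1
L[1]='d': occ=0, LF[1]=C('d')+0=13+0=13
L[2]='b': occ=0, LF[2]=C('b')+0=5+0=5
L[3]='b': occ=1, LF[3]=C('b')+1=5+1=6
L[4]='$': occ=0, LF[4]=C('$')+0=0+0=0
L[5]='c': occ=0, LF[5]=C('c')+0=9+0=9
L[6]='a': occ=1, LF[6]=C('a')+1=1+1=2
L[7]='c': occ=1, LF[7]=C('c')+1=9+1=10
L[8]='a': occ=2, LF[8]=C('a')+2=1+2=3
L[9]='b': occ=2, LF[9]=C('b')+2=5+2=7
L[10]='c': occ=2, LF[10]=C('c')+2=9+2=11
L[11]='c': occ=3, LF[11]=C('c')+3=9+3=12
L[12]='a': occ=3, LF[12]=C('a')+3=1+3=4
L[13]='d': occ=1, LF[13]=C('d')+1=13+1=14
L[14]='b': occ=3, LF[14]=C('b')+3=5+3=8

Answer: 1 13 5 6 0 9 2 10 3 7 11 12 4 14 8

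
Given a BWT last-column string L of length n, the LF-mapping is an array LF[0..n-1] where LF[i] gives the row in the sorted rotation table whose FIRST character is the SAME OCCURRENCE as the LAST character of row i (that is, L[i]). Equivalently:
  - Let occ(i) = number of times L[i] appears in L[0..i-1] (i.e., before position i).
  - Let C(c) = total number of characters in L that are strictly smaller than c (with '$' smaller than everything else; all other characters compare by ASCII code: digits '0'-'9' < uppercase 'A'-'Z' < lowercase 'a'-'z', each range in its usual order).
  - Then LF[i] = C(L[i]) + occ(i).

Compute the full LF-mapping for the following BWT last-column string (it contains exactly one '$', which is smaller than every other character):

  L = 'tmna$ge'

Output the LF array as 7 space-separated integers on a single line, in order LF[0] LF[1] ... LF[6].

Char counts: '$':1, 'a':1, 'e':1, 'g':1, 'm':1, 'n':1, 't':1
C (first-col start): C('$')=0, C('a')=1, C('e')=2, C('g')=3, C('m')=4, C('n')=5, C('t')=6
L[0]='t': occ=0, LF[0]=C('t')+0=6+0=6
L[1]='m': occ=0, LF[1]=C('m')+0=4+0=4
L[2]='n': occ=0, LF[2]=C('n')+0=5+0=5
L[3]='a': occ=0, LF[3]=C('a')+0=1+0=1
L[4]='$': occ=0, LF[4]=C('$')+0=0+0=0
L[5]='g': occ=0, LF[5]=C('g')+0=3+0=3
L[6]='e': occ=0, LF[6]=C('e')+0=2+0=2

Answer: 6 4 5 1 0 3 2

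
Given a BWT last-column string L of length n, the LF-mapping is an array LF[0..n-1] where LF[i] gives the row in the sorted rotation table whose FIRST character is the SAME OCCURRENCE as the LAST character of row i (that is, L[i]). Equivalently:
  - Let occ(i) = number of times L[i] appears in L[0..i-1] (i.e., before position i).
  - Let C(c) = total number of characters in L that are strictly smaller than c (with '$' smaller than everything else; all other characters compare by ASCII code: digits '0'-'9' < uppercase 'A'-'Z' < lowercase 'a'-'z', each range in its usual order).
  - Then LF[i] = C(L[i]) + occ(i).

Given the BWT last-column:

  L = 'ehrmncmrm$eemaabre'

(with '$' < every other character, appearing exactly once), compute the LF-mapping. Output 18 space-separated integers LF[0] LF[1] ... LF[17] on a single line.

Char counts: '$':1, 'a':2, 'b':1, 'c':1, 'e':4, 'h':1, 'm':4, 'n':1, 'r':3
C (first-col start): C('$')=0, C('a')=1, C('b')=3, C('c')=4, C('e')=5, C('h')=9, C('m')=10, C('n')=14, C('r')=15
L[0]='e': occ=0, LF[0]=C('e')+0=5+0=5
L[1]='h': occ=0, LF[1]=C('h')+0=9+0=9
L[2]='r': occ=0, LF[2]=C('r')+0=15+0=15
L[3]='m': occ=0, LF[3]=C('m')+0=10+0=10
L[4]='n': occ=0, LF[4]=C('n')+0=14+0=14
L[5]='c': occ=0, LF[5]=C('c')+0=4+0=4
L[6]='m': occ=1, LF[6]=C('m')+1=10+1=11
L[7]='r': occ=1, LF[7]=C('r')+1=15+1=16
L[8]='m': occ=2, LF[8]=C('m')+2=10+2=12
L[9]='$': occ=0, LF[9]=C('$')+0=0+0=0
L[10]='e': occ=1, LF[10]=C('e')+1=5+1=6
L[11]='e': occ=2, LF[11]=C('e')+2=5+2=7
L[12]='m': occ=3, LF[12]=C('m')+3=10+3=13
L[13]='a': occ=0, LF[13]=C('a')+0=1+0=1
L[14]='a': occ=1, LF[14]=C('a')+1=1+1=2
L[15]='b': occ=0, LF[15]=C('b')+0=3+0=3
L[16]='r': occ=2, LF[16]=C('r')+2=15+2=17
L[17]='e': occ=3, LF[17]=C('e')+3=5+3=8

Answer: 5 9 15 10 14 4 11 16 12 0 6 7 13 1 2 3 17 8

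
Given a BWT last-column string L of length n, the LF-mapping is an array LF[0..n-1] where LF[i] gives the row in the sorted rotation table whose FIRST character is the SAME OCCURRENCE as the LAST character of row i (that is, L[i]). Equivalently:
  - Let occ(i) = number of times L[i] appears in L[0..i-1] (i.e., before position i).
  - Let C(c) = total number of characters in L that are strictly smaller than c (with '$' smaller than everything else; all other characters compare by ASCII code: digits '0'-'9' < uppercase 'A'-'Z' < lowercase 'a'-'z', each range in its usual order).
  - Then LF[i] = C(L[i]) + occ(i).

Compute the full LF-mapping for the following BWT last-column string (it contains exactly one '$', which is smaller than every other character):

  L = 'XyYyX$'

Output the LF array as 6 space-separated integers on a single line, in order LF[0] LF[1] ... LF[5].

Char counts: '$':1, 'X':2, 'Y':1, 'y':2
C (first-col start): C('$')=0, C('X')=1, C('Y')=3, C('y')=4
L[0]='X': occ=0, LF[0]=C('X')+0=1+0=1
L[1]='y': occ=0, LF[1]=C('y')+0=4+0=4
L[2]='Y': occ=0, LF[2]=C('Y')+0=3+0=3
L[3]='y': occ=1, LF[3]=C('y')+1=4+1=5
L[4]='X': occ=1, LF[4]=C('X')+1=1+1=2
L[5]='$': occ=0, LF[5]=C('$')+0=0+0=0

Answer: 1 4 3 5 2 0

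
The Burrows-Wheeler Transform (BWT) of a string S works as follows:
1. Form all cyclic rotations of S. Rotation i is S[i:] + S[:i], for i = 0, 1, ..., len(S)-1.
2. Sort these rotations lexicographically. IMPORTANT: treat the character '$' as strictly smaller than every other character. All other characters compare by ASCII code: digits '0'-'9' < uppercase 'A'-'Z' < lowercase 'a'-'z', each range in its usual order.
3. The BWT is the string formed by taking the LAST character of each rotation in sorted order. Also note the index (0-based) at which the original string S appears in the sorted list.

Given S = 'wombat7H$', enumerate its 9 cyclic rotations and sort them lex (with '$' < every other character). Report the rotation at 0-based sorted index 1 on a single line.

Answer: 7H$wombat

Derivation:
All 9 rotations (rotation i = S[i:]+S[:i]):
  rot[0] = wombat7H$
  rot[1] = ombat7H$w
  rot[2] = mbat7H$wo
  rot[3] = bat7H$wom
  rot[4] = at7H$womb
  rot[5] = t7H$womba
  rot[6] = 7H$wombat
  rot[7] = H$wombat7
  rot[8] = $wombat7H
Sorted (with $ < everything):
  sorted[0] = $wombat7H
  sorted[1] = 7H$wombat
  sorted[2] = H$wombat7
  sorted[3] = at7H$womb
  sorted[4] = bat7H$wom
  sorted[5] = mbat7H$wo
  sorted[6] = ombat7H$w
  sorted[7] = t7H$womba
  sorted[8] = wombat7H$
sorted[1] = 7H$wombat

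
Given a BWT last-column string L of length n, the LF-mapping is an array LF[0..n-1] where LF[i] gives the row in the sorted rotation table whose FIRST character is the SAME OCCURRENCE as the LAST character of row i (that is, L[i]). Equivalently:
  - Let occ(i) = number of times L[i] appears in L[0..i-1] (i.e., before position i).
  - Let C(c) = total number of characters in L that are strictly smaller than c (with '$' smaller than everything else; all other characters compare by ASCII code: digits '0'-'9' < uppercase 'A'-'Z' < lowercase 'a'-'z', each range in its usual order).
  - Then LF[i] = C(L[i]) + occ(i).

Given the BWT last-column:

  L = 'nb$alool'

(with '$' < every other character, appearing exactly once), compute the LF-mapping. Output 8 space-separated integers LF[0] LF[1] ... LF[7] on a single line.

Char counts: '$':1, 'a':1, 'b':1, 'l':2, 'n':1, 'o':2
C (first-col start): C('$')=0, C('a')=1, C('b')=2, C('l')=3, C('n')=5, C('o')=6
L[0]='n': occ=0, LF[0]=C('n')+0=5+0=5
L[1]='b': occ=0, LF[1]=C('b')+0=2+0=2
L[2]='$': occ=0, LF[2]=C('$')+0=0+0=0
L[3]='a': occ=0, LF[3]=C('a')+0=1+0=1
L[4]='l': occ=0, LF[4]=C('l')+0=3+0=3
L[5]='o': occ=0, LF[5]=C('o')+0=6+0=6
L[6]='o': occ=1, LF[6]=C('o')+1=6+1=7
L[7]='l': occ=1, LF[7]=C('l')+1=3+1=4

Answer: 5 2 0 1 3 6 7 4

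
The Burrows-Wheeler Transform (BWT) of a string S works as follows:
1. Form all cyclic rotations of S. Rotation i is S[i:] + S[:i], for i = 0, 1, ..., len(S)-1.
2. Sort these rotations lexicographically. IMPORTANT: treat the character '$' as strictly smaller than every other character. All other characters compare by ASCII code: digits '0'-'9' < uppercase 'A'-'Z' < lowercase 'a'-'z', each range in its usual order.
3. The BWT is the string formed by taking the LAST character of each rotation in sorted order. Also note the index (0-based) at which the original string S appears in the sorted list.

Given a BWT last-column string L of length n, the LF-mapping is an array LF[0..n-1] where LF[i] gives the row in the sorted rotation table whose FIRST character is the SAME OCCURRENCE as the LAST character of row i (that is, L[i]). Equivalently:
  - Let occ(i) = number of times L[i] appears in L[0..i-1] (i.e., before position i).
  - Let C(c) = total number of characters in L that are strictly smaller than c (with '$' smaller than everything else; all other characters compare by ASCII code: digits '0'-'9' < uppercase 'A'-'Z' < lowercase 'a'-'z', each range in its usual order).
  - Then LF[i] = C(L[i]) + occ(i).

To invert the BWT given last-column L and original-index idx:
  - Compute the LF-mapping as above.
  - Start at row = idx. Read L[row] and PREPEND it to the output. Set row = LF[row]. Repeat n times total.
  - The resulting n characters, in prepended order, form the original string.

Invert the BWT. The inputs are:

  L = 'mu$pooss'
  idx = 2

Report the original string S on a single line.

LF mapping: 1 7 0 4 2 3 5 6
Walk LF starting at row 2, prepending L[row]:
  step 1: row=2, L[2]='$', prepend. Next row=LF[2]=0
  step 2: row=0, L[0]='m', prepend. Next row=LF[0]=1
  step 3: row=1, L[1]='u', prepend. Next row=LF[1]=7
  step 4: row=7, L[7]='s', prepend. Next row=LF[7]=6
  step 5: row=6, L[6]='s', prepend. Next row=LF[6]=5
  step 6: row=5, L[5]='o', prepend. Next row=LF[5]=3
  step 7: row=3, L[3]='p', prepend. Next row=LF[3]=4
  step 8: row=4, L[4]='o', prepend. Next row=LF[4]=2
Reversed output: opossum$

Answer: opossum$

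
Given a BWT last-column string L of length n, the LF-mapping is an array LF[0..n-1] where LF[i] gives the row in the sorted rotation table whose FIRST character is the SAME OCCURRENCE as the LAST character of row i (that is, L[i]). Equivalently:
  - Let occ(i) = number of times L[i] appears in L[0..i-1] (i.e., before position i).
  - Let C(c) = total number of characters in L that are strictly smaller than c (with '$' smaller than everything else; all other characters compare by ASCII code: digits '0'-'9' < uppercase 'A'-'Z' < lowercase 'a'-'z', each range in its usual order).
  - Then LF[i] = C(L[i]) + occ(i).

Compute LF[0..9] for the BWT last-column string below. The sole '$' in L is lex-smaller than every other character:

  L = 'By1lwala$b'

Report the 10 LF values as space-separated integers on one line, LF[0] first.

Char counts: '$':1, '1':1, 'B':1, 'a':2, 'b':1, 'l':2, 'w':1, 'y':1
C (first-col start): C('$')=0, C('1')=1, C('B')=2, C('a')=3, C('b')=5, C('l')=6, C('w')=8, C('y')=9
L[0]='B': occ=0, LF[0]=C('B')+0=2+0=2
L[1]='y': occ=0, LF[1]=C('y')+0=9+0=9
L[2]='1': occ=0, LF[2]=C('1')+0=1+0=1
L[3]='l': occ=0, LF[3]=C('l')+0=6+0=6
L[4]='w': occ=0, LF[4]=C('w')+0=8+0=8
L[5]='a': occ=0, LF[5]=C('a')+0=3+0=3
L[6]='l': occ=1, LF[6]=C('l')+1=6+1=7
L[7]='a': occ=1, LF[7]=C('a')+1=3+1=4
L[8]='$': occ=0, LF[8]=C('$')+0=0+0=0
L[9]='b': occ=0, LF[9]=C('b')+0=5+0=5

Answer: 2 9 1 6 8 3 7 4 0 5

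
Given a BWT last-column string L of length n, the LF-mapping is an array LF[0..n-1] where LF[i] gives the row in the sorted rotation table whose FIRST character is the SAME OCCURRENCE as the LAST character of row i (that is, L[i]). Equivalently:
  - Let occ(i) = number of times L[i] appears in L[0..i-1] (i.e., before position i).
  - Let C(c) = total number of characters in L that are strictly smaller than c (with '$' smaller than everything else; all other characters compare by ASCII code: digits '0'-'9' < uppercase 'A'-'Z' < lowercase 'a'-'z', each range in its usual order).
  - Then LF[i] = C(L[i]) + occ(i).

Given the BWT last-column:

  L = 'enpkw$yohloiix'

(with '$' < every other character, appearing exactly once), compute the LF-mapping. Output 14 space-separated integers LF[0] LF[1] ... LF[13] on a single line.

Char counts: '$':1, 'e':1, 'h':1, 'i':2, 'k':1, 'l':1, 'n':1, 'o':2, 'p':1, 'w':1, 'x':1, 'y':1
C (first-col start): C('$')=0, C('e')=1, C('h')=2, C('i')=3, C('k')=5, C('l')=6, C('n')=7, C('o')=8, C('p')=10, C('w')=11, C('x')=12, C('y')=13
L[0]='e': occ=0, LF[0]=C('e')+0=1+0=1
L[1]='n': occ=0, LF[1]=C('n')+0=7+0=7
L[2]='p': occ=0, LF[2]=C('p')+0=10+0=10
L[3]='k': occ=0, LF[3]=C('k')+0=5+0=5
L[4]='w': occ=0, LF[4]=C('w')+0=11+0=11
L[5]='$': occ=0, LF[5]=C('$')+0=0+0=0
L[6]='y': occ=0, LF[6]=C('y')+0=13+0=13
L[7]='o': occ=0, LF[7]=C('o')+0=8+0=8
L[8]='h': occ=0, LF[8]=C('h')+0=2+0=2
L[9]='l': occ=0, LF[9]=C('l')+0=6+0=6
L[10]='o': occ=1, LF[10]=C('o')+1=8+1=9
L[11]='i': occ=0, LF[11]=C('i')+0=3+0=3
L[12]='i': occ=1, LF[12]=C('i')+1=3+1=4
L[13]='x': occ=0, LF[13]=C('x')+0=12+0=12

Answer: 1 7 10 5 11 0 13 8 2 6 9 3 4 12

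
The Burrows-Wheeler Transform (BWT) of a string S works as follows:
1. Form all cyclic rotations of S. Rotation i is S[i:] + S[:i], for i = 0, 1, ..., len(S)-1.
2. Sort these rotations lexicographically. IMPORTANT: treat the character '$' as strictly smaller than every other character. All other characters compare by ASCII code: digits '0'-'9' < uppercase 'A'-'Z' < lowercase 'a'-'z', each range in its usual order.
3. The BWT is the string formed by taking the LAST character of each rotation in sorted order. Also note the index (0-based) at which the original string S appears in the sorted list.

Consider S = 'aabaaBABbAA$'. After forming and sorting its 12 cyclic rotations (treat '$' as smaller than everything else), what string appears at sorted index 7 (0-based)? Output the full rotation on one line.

Answer: aaBABbAA$aab

Derivation:
All 12 rotations (rotation i = S[i:]+S[:i]):
  rot[0] = aabaaBABbAA$
  rot[1] = abaaBABbAA$a
  rot[2] = baaBABbAA$aa
  rot[3] = aaBABbAA$aab
  rot[4] = aBABbAA$aaba
  rot[5] = BABbAA$aabaa
  rot[6] = ABbAA$aabaaB
  rot[7] = BbAA$aabaaBA
  rot[8] = bAA$aabaaBAB
  rot[9] = AA$aabaaBABb
  rot[10] = A$aabaaBABbA
  rot[11] = $aabaaBABbAA
Sorted (with $ < everything):
  sorted[0] = $aabaaBABbAA
  sorted[1] = A$aabaaBABbA
  sorted[2] = AA$aabaaBABb
  sorted[3] = ABbAA$aabaaB
  sorted[4] = BABbAA$aabaa
  sorted[5] = BbAA$aabaaBA
  sorted[6] = aBABbAA$aaba
  sorted[7] = aaBABbAA$aab
  sorted[8] = aabaaBABbAA$
  sorted[9] = abaaBABbAA$a
  sorted[10] = bAA$aabaaBAB
  sorted[11] = baaBABbAA$aa
sorted[7] = aaBABbAA$aab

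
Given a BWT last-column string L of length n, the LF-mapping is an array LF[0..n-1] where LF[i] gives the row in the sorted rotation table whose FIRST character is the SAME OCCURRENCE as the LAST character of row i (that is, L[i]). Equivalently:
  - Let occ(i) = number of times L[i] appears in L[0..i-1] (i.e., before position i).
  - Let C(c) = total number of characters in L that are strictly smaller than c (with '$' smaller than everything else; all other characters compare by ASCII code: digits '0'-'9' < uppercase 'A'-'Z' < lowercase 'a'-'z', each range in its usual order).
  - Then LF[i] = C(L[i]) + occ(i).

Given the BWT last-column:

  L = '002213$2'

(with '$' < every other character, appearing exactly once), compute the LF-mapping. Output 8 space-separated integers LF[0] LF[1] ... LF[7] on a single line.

Answer: 1 2 4 5 3 7 0 6

Derivation:
Char counts: '$':1, '0':2, '1':1, '2':3, '3':1
C (first-col start): C('$')=0, C('0')=1, C('1')=3, C('2')=4, C('3')=7
L[0]='0': occ=0, LF[0]=C('0')+0=1+0=1
L[1]='0': occ=1, LF[1]=C('0')+1=1+1=2
L[2]='2': occ=0, LF[2]=C('2')+0=4+0=4
L[3]='2': occ=1, LF[3]=C('2')+1=4+1=5
L[4]='1': occ=0, LF[4]=C('1')+0=3+0=3
L[5]='3': occ=0, LF[5]=C('3')+0=7+0=7
L[6]='$': occ=0, LF[6]=C('$')+0=0+0=0
L[7]='2': occ=2, LF[7]=C('2')+2=4+2=6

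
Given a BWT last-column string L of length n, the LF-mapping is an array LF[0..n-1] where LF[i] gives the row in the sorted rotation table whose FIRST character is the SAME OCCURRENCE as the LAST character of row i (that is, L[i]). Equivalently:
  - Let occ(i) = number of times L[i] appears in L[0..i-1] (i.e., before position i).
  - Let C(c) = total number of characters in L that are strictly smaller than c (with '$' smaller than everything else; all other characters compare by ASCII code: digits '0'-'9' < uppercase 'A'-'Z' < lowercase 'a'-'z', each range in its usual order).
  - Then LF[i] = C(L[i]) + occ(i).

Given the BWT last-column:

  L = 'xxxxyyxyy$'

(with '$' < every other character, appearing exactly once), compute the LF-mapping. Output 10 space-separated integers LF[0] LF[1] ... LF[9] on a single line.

Answer: 1 2 3 4 6 7 5 8 9 0

Derivation:
Char counts: '$':1, 'x':5, 'y':4
C (first-col start): C('$')=0, C('x')=1, C('y')=6
L[0]='x': occ=0, LF[0]=C('x')+0=1+0=1
L[1]='x': occ=1, LF[1]=C('x')+1=1+1=2
L[2]='x': occ=2, LF[2]=C('x')+2=1+2=3
L[3]='x': occ=3, LF[3]=C('x')+3=1+3=4
L[4]='y': occ=0, LF[4]=C('y')+0=6+0=6
L[5]='y': occ=1, LF[5]=C('y')+1=6+1=7
L[6]='x': occ=4, LF[6]=C('x')+4=1+4=5
L[7]='y': occ=2, LF[7]=C('y')+2=6+2=8
L[8]='y': occ=3, LF[8]=C('y')+3=6+3=9
L[9]='$': occ=0, LF[9]=C('$')+0=0+0=0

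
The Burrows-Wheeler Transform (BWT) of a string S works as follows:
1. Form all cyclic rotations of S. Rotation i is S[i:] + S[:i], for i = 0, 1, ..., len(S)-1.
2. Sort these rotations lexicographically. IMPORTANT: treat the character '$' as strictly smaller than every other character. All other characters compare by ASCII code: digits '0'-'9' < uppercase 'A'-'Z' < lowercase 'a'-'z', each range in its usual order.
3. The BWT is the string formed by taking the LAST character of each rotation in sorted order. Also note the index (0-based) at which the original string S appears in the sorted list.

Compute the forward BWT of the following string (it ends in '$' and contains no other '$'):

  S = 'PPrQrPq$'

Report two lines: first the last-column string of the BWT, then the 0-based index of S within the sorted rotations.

Answer: q$rPrPQP
1

Derivation:
All 8 rotations (rotation i = S[i:]+S[:i]):
  rot[0] = PPrQrPq$
  rot[1] = PrQrPq$P
  rot[2] = rQrPq$PP
  rot[3] = QrPq$PPr
  rot[4] = rPq$PPrQ
  rot[5] = Pq$PPrQr
  rot[6] = q$PPrQrP
  rot[7] = $PPrQrPq
Sorted (with $ < everything):
  sorted[0] = $PPrQrPq  (last char: 'q')
  sorted[1] = PPrQrPq$  (last char: '$')
  sorted[2] = Pq$PPrQr  (last char: 'r')
  sorted[3] = PrQrPq$P  (last char: 'P')
  sorted[4] = QrPq$PPr  (last char: 'r')
  sorted[5] = q$PPrQrP  (last char: 'P')
  sorted[6] = rPq$PPrQ  (last char: 'Q')
  sorted[7] = rQrPq$PP  (last char: 'P')
Last column: q$rPrPQP
Original string S is at sorted index 1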